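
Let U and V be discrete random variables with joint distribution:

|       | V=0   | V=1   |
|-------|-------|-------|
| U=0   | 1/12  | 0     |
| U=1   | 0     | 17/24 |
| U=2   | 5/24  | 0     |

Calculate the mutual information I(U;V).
Marginal P(U) (row sums):
  P(U=0) = 1/12 + 0 = 1/12
  P(U=1) = 0 + 17/24 = 17/24
  P(U=2) = 5/24 + 0 = 5/24
Marginal P(V) (column sums):
  P(V=0) = 1/12 + 0 + 5/24 = 7/24
  P(V=1) = 0 + 17/24 + 0 = 17/24

H(U) = -[(1/12)·log₂(1/12) + (17/24)·log₂(17/24) + (5/24)·log₂(5/24)]
  = 0.2987 + 0.3524 + 0.4715
  = 1.1226 bits
H(V) = -[(7/24)·log₂(7/24) + (17/24)·log₂(17/24)]
  = 0.5185 + 0.3524
  = 0.8709 bits
H(U,V) = -[(1/12)·log₂(1/12) + (17/24)·log₂(17/24) + (5/24)·log₂(5/24)]
  = 0.2987 + 0.3524 + 0.4715
  = 1.1226 bits

I(U;V) = H(U) + H(V) - H(U,V)
  = 1.1226 + 0.8709 - 1.1226
  = 0.8709 bits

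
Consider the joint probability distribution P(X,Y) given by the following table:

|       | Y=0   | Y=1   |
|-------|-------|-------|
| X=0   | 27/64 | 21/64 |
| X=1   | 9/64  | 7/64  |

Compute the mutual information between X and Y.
Marginal P(X) (row sums):
  P(X=0) = 27/64 + 21/64 = 3/4
  P(X=1) = 9/64 + 7/64 = 1/4
Marginal P(Y) (column sums):
  P(Y=0) = 27/64 + 9/64 = 9/16
  P(Y=1) = 21/64 + 7/64 = 7/16

H(X) = -[(3/4)·log₂(3/4) + (1/4)·log₂(1/4)]
  = 0.3113 + 0.5000
  = 0.8113 bits
H(Y) = -[(9/16)·log₂(9/16) + (7/16)·log₂(7/16)]
  = 0.4669 + 0.5218
  = 0.9887 bits
H(X,Y) = -[(27/64)·log₂(27/64) + (21/64)·log₂(21/64) + (9/64)·log₂(9/64) + (7/64)·log₂(7/64)]
  = 0.5253 + 0.5275 + 0.3980 + 0.3492
  = 1.8000 bits

I(X;Y) = H(X) + H(Y) - H(X,Y)
  = 0.8113 + 0.9887 - 1.8000
  = 0.0000 bits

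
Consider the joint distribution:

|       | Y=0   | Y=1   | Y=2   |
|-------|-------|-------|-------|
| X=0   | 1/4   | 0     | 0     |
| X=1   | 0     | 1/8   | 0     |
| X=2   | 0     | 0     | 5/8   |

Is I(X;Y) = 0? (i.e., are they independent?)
Marginal P(X) (row sums):
  P(X=0) = 1/4 + 0 + 0 = 1/4
  P(X=1) = 0 + 1/8 + 0 = 1/8
  P(X=2) = 0 + 0 + 5/8 = 5/8
Marginal P(Y) (column sums):
  P(Y=0) = 1/4 + 0 + 0 = 1/4
  P(Y=1) = 0 + 1/8 + 0 = 1/8
  P(Y=2) = 0 + 0 + 5/8 = 5/8

X and Y are independent iff P(X=i,Y=j) = P(X=i)·P(Y=j) for every cell.
  P(X=0)·P(Y=0) = 1/4 × 1/4 = 1/16, but P(X=0,Y=0) = 1/4 ✗

No, X and Y are not independent. Quantitatively, I(X;Y) > 0:

H(X) = -[(1/4)·log₂(1/4) + (1/8)·log₂(1/8) + (5/8)·log₂(5/8)]
  = 0.5000 + 0.3750 + 0.4238
  = 1.2988 bits
H(Y) = -[(1/4)·log₂(1/4) + (1/8)·log₂(1/8) + (5/8)·log₂(5/8)]
  = 0.5000 + 0.3750 + 0.4238
  = 1.2988 bits
H(X,Y) = -[(1/4)·log₂(1/4) + (1/8)·log₂(1/8) + (5/8)·log₂(5/8)]
  = 0.5000 + 0.3750 + 0.4238
  = 1.2988 bits
I(X;Y) = H(X) + H(Y) - H(X,Y) = 1.2988 + 1.2988 - 1.2988 = 1.2988 bits > 0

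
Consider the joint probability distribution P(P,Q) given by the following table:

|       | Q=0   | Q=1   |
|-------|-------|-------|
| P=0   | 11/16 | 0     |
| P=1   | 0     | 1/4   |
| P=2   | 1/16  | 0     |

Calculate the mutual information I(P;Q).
Marginal P(P) (row sums):
  P(P=0) = 11/16 + 0 = 11/16
  P(P=1) = 0 + 1/4 = 1/4
  P(P=2) = 1/16 + 0 = 1/16
Marginal P(Q) (column sums):
  P(Q=0) = 11/16 + 0 + 1/16 = 3/4
  P(Q=1) = 0 + 1/4 + 0 = 1/4

H(P) = -[(11/16)·log₂(11/16) + (1/4)·log₂(1/4) + (1/16)·log₂(1/16)]
  = 0.3716 + 0.5000 + 0.2500
  = 1.1216 bits
H(Q) = -[(3/4)·log₂(3/4) + (1/4)·log₂(1/4)]
  = 0.3113 + 0.5000
  = 0.8113 bits
H(P,Q) = -[(11/16)·log₂(11/16) + (1/4)·log₂(1/4) + (1/16)·log₂(1/16)]
  = 0.3716 + 0.5000 + 0.2500
  = 1.1216 bits

I(P;Q) = H(P) + H(Q) - H(P,Q)
  = 1.1216 + 0.8113 - 1.1216
  = 0.8113 bits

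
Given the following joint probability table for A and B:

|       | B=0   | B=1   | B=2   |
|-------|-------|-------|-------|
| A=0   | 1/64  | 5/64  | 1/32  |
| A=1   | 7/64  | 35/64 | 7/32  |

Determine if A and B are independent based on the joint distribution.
Marginal P(A) (row sums):
  P(A=0) = 1/64 + 5/64 + 1/32 = 1/8
  P(A=1) = 7/64 + 35/64 + 7/32 = 7/8
Marginal P(B) (column sums):
  P(B=0) = 1/64 + 7/64 = 1/8
  P(B=1) = 5/64 + 35/64 = 5/8
  P(B=2) = 1/32 + 7/32 = 1/4

A and B are independent iff P(A=i,B=j) = P(A=i)·P(B=j) for every cell.
  P(A=0)·P(B=0) = 1/8 × 1/8 = 1/64 = P(A=0,B=0) ✓
  P(A=0)·P(B=1) = 1/8 × 5/8 = 5/64 = P(A=0,B=1) ✓
  P(A=0)·P(B=2) = 1/8 × 1/4 = 1/32 = P(A=0,B=2) ✓
  P(A=1)·P(B=0) = 7/8 × 1/8 = 7/64 = P(A=1,B=0) ✓
  P(A=1)·P(B=1) = 7/8 × 5/8 = 35/64 = P(A=1,B=1) ✓
  P(A=1)·P(B=2) = 7/8 × 1/4 = 7/32 = P(A=1,B=2) ✓

Yes, A and B are independent: every cell factors, so I(A;B) = 0 bits.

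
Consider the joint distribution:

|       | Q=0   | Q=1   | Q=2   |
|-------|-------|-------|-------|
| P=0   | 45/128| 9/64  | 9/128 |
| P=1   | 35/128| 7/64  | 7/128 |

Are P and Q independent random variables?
Marginal P(P) (row sums):
  P(P=0) = 45/128 + 9/64 + 9/128 = 9/16
  P(P=1) = 35/128 + 7/64 + 7/128 = 7/16
Marginal P(Q) (column sums):
  P(Q=0) = 45/128 + 35/128 = 5/8
  P(Q=1) = 9/64 + 7/64 = 1/4
  P(Q=2) = 9/128 + 7/128 = 1/8

P and Q are independent iff P(P=i,Q=j) = P(P=i)·P(Q=j) for every cell.
  P(P=0)·P(Q=0) = 9/16 × 5/8 = 45/128 = P(P=0,Q=0) ✓
  P(P=0)·P(Q=1) = 9/16 × 1/4 = 9/64 = P(P=0,Q=1) ✓
  P(P=0)·P(Q=2) = 9/16 × 1/8 = 9/128 = P(P=0,Q=2) ✓
  P(P=1)·P(Q=0) = 7/16 × 5/8 = 35/128 = P(P=1,Q=0) ✓
  P(P=1)·P(Q=1) = 7/16 × 1/4 = 7/64 = P(P=1,Q=1) ✓
  P(P=1)·P(Q=2) = 7/16 × 1/8 = 7/128 = P(P=1,Q=2) ✓

Yes, P and Q are independent: every cell factors, so I(P;Q) = 0 bits.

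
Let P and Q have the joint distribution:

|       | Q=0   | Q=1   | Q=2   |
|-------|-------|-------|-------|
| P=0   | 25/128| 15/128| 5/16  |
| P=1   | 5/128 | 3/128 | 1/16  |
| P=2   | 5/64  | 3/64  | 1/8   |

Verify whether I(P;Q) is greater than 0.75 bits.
Marginal P(P) (row sums):
  P(P=0) = 25/128 + 15/128 + 5/16 = 5/8
  P(P=1) = 5/128 + 3/128 + 1/16 = 1/8
  P(P=2) = 5/64 + 3/64 + 1/8 = 1/4
Marginal P(Q) (column sums):
  P(Q=0) = 25/128 + 5/128 + 5/64 = 5/16
  P(Q=1) = 15/128 + 3/128 + 3/64 = 3/16
  P(Q=2) = 5/16 + 1/16 + 1/8 = 1/2

H(P) = -[(5/8)·log₂(5/8) + (1/8)·log₂(1/8) + (1/4)·log₂(1/4)]
  = 0.4238 + 0.3750 + 0.5000
  = 1.2988 bits
H(Q) = -[(5/16)·log₂(5/16) + (3/16)·log₂(3/16) + (1/2)·log₂(1/2)]
  = 0.5244 + 0.4528 + 0.5000
  = 1.4772 bits
H(P,Q) = -[(25/128)·log₂(25/128) + (15/128)·log₂(15/128) + (5/16)·log₂(5/16) + (5/128)·log₂(5/128) + (3/128)·log₂(3/128) + (1/16)·log₂(1/16) + (5/64)·log₂(5/64) + (3/64)·log₂(3/64) + (1/8)·log₂(1/8)]
  = 0.4602 + 0.3625 + 0.5244 + 0.1827 + 0.1269 + 0.2500 + 0.2873 + 0.2070 + 0.3750
  = 2.7760 bits

I(P;Q) = H(P) + H(Q) - H(P,Q)
  = 1.2988 + 1.4772 - 2.7760
  = 0.0000 bits

No. I(P;Q) = 0.0000 bits, which is ≤ 0.75 bits.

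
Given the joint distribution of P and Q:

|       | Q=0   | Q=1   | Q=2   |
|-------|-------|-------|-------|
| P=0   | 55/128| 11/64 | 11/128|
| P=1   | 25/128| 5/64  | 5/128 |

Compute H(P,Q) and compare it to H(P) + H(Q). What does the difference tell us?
Marginal P(P) (row sums):
  P(P=0) = 55/128 + 11/64 + 11/128 = 11/16
  P(P=1) = 25/128 + 5/64 + 5/128 = 5/16
Marginal P(Q) (column sums):
  P(Q=0) = 55/128 + 25/128 = 5/8
  P(Q=1) = 11/64 + 5/64 = 1/4
  P(Q=2) = 11/128 + 5/128 = 1/8

H(P,Q) = -[(55/128)·log₂(55/128) + (11/64)·log₂(11/64) + (11/128)·log₂(11/128) + (25/128)·log₂(25/128) + (5/64)·log₂(5/64) + (5/128)·log₂(5/128)]
  = 0.5236 + 0.4367 + 0.3043 + 0.4602 + 0.2873 + 0.1827
  = 2.1948 bits
H(P) = -[(11/16)·log₂(11/16) + (5/16)·log₂(5/16)]
  = 0.3716 + 0.5244
  = 0.8960 bits
H(Q) = -[(5/8)·log₂(5/8) + (1/4)·log₂(1/4) + (1/8)·log₂(1/8)]
  = 0.4238 + 0.5000 + 0.3750
  = 1.2988 bits

H(P) + H(Q) = 0.8960 + 1.2988 = 2.1948 bits
Difference: H(P) + H(Q) - H(P,Q) = 2.1948 - 2.1948 = 0.0000 bits = I(P;Q)

The difference is the mutual information; it is 0 here, so P and Q are independent (the joint entropy equals the sum of the marginal entropies).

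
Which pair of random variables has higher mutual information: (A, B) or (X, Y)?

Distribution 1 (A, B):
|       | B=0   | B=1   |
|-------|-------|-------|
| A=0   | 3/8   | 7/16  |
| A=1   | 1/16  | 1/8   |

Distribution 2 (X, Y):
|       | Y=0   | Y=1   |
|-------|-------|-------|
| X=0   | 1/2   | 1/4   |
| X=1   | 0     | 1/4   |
Distribution 1 (A, B):
Marginal P(A) (row sums):
  P(A=0) = 3/8 + 7/16 = 13/16
  P(A=1) = 1/16 + 1/8 = 3/16
Marginal P(B) (column sums):
  P(B=0) = 3/8 + 1/16 = 7/16
  P(B=1) = 7/16 + 1/8 = 9/16

H(A) = -[(13/16)·log₂(13/16) + (3/16)·log₂(3/16)]
  = 0.2434 + 0.4528
  = 0.6962 bits
H(B) = -[(7/16)·log₂(7/16) + (9/16)·log₂(9/16)]
  = 0.5218 + 0.4669
  = 0.9887 bits
H(A,B) = -[(3/8)·log₂(3/8) + (7/16)·log₂(7/16) + (1/16)·log₂(1/16) + (1/8)·log₂(1/8)]
  = 0.5306 + 0.5218 + 0.2500 + 0.3750
  = 1.6774 bits

I(A;B) = H(A) + H(B) - H(A,B)
  = 0.6962 + 0.9887 - 1.6774
  = 0.0075 bits

Distribution 2 (X, Y):
Marginal P(X) (row sums):
  P(X=0) = 1/2 + 1/4 = 3/4
  P(X=1) = 0 + 1/4 = 1/4
Marginal P(Y) (column sums):
  P(Y=0) = 1/2 + 0 = 1/2
  P(Y=1) = 1/4 + 1/4 = 1/2

H(X) = -[(3/4)·log₂(3/4) + (1/4)·log₂(1/4)]
  = 0.3113 + 0.5000
  = 0.8113 bits
H(Y) = -[(1/2)·log₂(1/2) + (1/2)·log₂(1/2)]
  = 0.5000 + 0.5000
  = 1.0000 bits
H(X,Y) = -[(1/2)·log₂(1/2) + (1/4)·log₂(1/4) + (1/4)·log₂(1/4)]
  = 0.5000 + 0.5000 + 0.5000
  = 1.5000 bits

I(X;Y) = H(X) + H(Y) - H(X,Y)
  = 0.8113 + 1.0000 - 1.5000
  = 0.3113 bits

I(X;Y) = 0.3113 bits > I(A;B) = 0.0075 bits, so (X, Y) has the higher mutual information (stronger dependence).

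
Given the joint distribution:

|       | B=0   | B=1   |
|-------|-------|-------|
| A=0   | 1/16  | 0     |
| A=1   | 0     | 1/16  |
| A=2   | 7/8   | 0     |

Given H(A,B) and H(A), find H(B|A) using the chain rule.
From the chain rule: H(A,B) = H(A) + H(B|A)
Therefore: H(B|A) = H(A,B) - H(A)

H(A,B) = -[(1/16)·log₂(1/16) + (1/16)·log₂(1/16) + (7/8)·log₂(7/8)]
  = 0.2500 + 0.2500 + 0.1686
  = 0.6686 bits
Marginal P(A) (row sums):
  P(A=0) = 1/16 + 0 = 1/16
  P(A=1) = 0 + 1/16 = 1/16
  P(A=2) = 7/8 + 0 = 7/8
H(A) = -[(1/16)·log₂(1/16) + (1/16)·log₂(1/16) + (7/8)·log₂(7/8)]
  = 0.2500 + 0.2500 + 0.1686
  = 0.6686 bits

H(B|A) = 0.6686 - 0.6686 = 0.0000 bits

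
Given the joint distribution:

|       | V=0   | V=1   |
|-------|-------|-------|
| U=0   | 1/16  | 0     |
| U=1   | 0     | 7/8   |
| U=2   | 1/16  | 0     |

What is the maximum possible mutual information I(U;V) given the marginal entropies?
The upper bound on mutual information is I(U;V) ≤ min(H(U), H(V)).

Marginal P(U) (row sums):
  P(U=0) = 1/16 + 0 = 1/16
  P(U=1) = 0 + 7/8 = 7/8
  P(U=2) = 1/16 + 0 = 1/16
Marginal P(V) (column sums):
  P(V=0) = 1/16 + 0 + 1/16 = 1/8
  P(V=1) = 0 + 7/8 + 0 = 7/8

H(U) = -[(1/16)·log₂(1/16) + (7/8)·log₂(7/8) + (1/16)·log₂(1/16)]
  = 0.2500 + 0.1686 + 0.2500
  = 0.6686 bits
H(V) = -[(1/8)·log₂(1/8) + (7/8)·log₂(7/8)]
  = 0.3750 + 0.1686
  = 0.5436 bits

Maximum possible I(U;V) = min(0.6686, 0.5436) = 0.5436 bits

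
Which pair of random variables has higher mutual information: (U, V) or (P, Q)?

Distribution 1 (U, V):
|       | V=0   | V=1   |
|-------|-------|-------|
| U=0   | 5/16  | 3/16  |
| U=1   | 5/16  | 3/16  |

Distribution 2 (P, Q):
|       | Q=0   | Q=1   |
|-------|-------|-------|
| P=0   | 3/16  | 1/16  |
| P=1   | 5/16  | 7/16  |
Distribution 1 (U, V):
Marginal P(U) (row sums):
  P(U=0) = 5/16 + 3/16 = 1/2
  P(U=1) = 5/16 + 3/16 = 1/2
Marginal P(V) (column sums):
  P(V=0) = 5/16 + 5/16 = 5/8
  P(V=1) = 3/16 + 3/16 = 3/8

H(U) = -[(1/2)·log₂(1/2) + (1/2)·log₂(1/2)]
  = 0.5000 + 0.5000
  = 1.0000 bits
H(V) = -[(5/8)·log₂(5/8) + (3/8)·log₂(3/8)]
  = 0.4238 + 0.5306
  = 0.9544 bits
H(U,V) = -[(5/16)·log₂(5/16) + (3/16)·log₂(3/16) + (5/16)·log₂(5/16) + (3/16)·log₂(3/16)]
  = 0.5244 + 0.4528 + 0.5244 + 0.4528
  = 1.9544 bits

I(U;V) = H(U) + H(V) - H(U,V)
  = 1.0000 + 0.9544 - 1.9544
  = 0.0000 bits

Distribution 2 (P, Q):
Marginal P(P) (row sums):
  P(P=0) = 3/16 + 1/16 = 1/4
  P(P=1) = 5/16 + 7/16 = 3/4
Marginal P(Q) (column sums):
  P(Q=0) = 3/16 + 5/16 = 1/2
  P(Q=1) = 1/16 + 7/16 = 1/2

H(P) = -[(1/4)·log₂(1/4) + (3/4)·log₂(3/4)]
  = 0.5000 + 0.3113
  = 0.8113 bits
H(Q) = -[(1/2)·log₂(1/2) + (1/2)·log₂(1/2)]
  = 0.5000 + 0.5000
  = 1.0000 bits
H(P,Q) = -[(3/16)·log₂(3/16) + (1/16)·log₂(1/16) + (5/16)·log₂(5/16) + (7/16)·log₂(7/16)]
  = 0.4528 + 0.2500 + 0.5244 + 0.5218
  = 1.7490 bits

I(P;Q) = H(P) + H(Q) - H(P,Q)
  = 0.8113 + 1.0000 - 1.7490
  = 0.0623 bits

I(P;Q) = 0.0623 bits > I(U;V) = 0.0000 bits, so (P, Q) has the higher mutual information (stronger dependence).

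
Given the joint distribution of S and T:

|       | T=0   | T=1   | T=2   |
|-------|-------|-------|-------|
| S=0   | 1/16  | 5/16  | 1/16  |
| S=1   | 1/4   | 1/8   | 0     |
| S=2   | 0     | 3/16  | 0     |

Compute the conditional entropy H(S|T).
Marginal P(T) (column sums):
  P(T=0) = 1/16 + 1/4 + 0 = 5/16
  P(T=1) = 5/16 + 1/8 + 3/16 = 5/8
  P(T=2) = 1/16 + 0 + 0 = 1/16

H(S|T) = -Σ P(S,T)·log₂ P(S|T), where P(S|T) = P(S,T) / P(T)
  (cells with P(S,T) = 0 contribute 0)
  (S=0,T=0): P(S|T) = (1/16)/(5/16) = 1/5;  -(1/16)·log₂(1/5) = 0.1451
  (S=0,T=1): P(S|T) = (5/16)/(5/8) = 1/2;  -(5/16)·log₂(1/2) = 0.3125
  (S=0,T=2): P(S|T) = (1/16)/(1/16) = 1;  -(1/16)·log₂(1) = 0.0000
  (S=1,T=0): P(S|T) = (1/4)/(5/16) = 4/5;  -(1/4)·log₂(4/5) = 0.0805
  (S=1,T=1): P(S|T) = (1/8)/(5/8) = 1/5;  -(1/8)·log₂(1/5) = 0.2902
  (S=2,T=1): P(S|T) = (3/16)/(5/8) = 3/10;  -(3/16)·log₂(3/10) = 0.3257
H(S|T) = 0.1451 + 0.3125 + 0.0000 + 0.0805 + 0.2902 + 0.3257
  = 1.1540 bits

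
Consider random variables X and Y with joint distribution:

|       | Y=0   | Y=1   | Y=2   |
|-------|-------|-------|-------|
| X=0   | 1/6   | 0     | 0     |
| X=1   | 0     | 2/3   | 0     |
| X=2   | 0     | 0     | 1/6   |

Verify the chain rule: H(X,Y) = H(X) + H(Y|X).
Left side:
H(X,Y) = -[(1/6)·log₂(1/6) + (2/3)·log₂(2/3) + (1/6)·log₂(1/6)]
  = 0.4308 + 0.3900 + 0.4308
  = 1.2516 bits

Right side:
Marginal P(X) (row sums):
  P(X=0) = 1/6 + 0 + 0 = 1/6
  P(X=1) = 0 + 2/3 + 0 = 2/3
  P(X=2) = 0 + 0 + 1/6 = 1/6
H(X) = -[(1/6)·log₂(1/6) + (2/3)·log₂(2/3) + (1/6)·log₂(1/6)]
  = 0.4308 + 0.3900 + 0.4308
  = 1.2516 bits
H(Y|X) = -Σ P(X,Y)·log₂ P(Y|X), where P(Y|X) = P(X,Y) / P(X)
  (cells with P(X,Y) = 0 contribute 0)
  (X=0,Y=0): P(Y|X) = (1/6)/(1/6) = 1;  -(1/6)·log₂(1) = 0.0000
  (X=1,Y=1): P(Y|X) = (2/3)/(2/3) = 1;  -(2/3)·log₂(1) = 0.0000
  (X=2,Y=2): P(Y|X) = (1/6)/(1/6) = 1;  -(1/6)·log₂(1) = 0.0000
H(Y|X) = 0.0000 + 0.0000 + 0.0000
  = 0.0000 bits
H(X) + H(Y|X) = 1.2516 + 0.0000 = 1.2516 bits

Both sides equal 1.2516 bits, so the chain rule holds ✓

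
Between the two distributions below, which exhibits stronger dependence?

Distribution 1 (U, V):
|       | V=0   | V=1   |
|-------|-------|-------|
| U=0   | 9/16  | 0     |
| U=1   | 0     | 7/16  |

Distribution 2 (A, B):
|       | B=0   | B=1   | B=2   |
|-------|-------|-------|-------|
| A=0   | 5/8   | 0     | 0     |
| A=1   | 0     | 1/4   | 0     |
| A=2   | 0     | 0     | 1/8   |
Distribution 1 (U, V):
Marginal P(U) (row sums):
  P(U=0) = 9/16 + 0 = 9/16
  P(U=1) = 0 + 7/16 = 7/16
Marginal P(V) (column sums):
  P(V=0) = 9/16 + 0 = 9/16
  P(V=1) = 0 + 7/16 = 7/16

H(U) = -[(9/16)·log₂(9/16) + (7/16)·log₂(7/16)]
  = 0.4669 + 0.5218
  = 0.9887 bits
H(V) = -[(9/16)·log₂(9/16) + (7/16)·log₂(7/16)]
  = 0.4669 + 0.5218
  = 0.9887 bits
H(U,V) = -[(9/16)·log₂(9/16) + (7/16)·log₂(7/16)]
  = 0.4669 + 0.5218
  = 0.9887 bits

I(U;V) = H(U) + H(V) - H(U,V)
  = 0.9887 + 0.9887 - 0.9887
  = 0.9887 bits

Distribution 2 (A, B):
Marginal P(A) (row sums):
  P(A=0) = 5/8 + 0 + 0 = 5/8
  P(A=1) = 0 + 1/4 + 0 = 1/4
  P(A=2) = 0 + 0 + 1/8 = 1/8
Marginal P(B) (column sums):
  P(B=0) = 5/8 + 0 + 0 = 5/8
  P(B=1) = 0 + 1/4 + 0 = 1/4
  P(B=2) = 0 + 0 + 1/8 = 1/8

H(A) = -[(5/8)·log₂(5/8) + (1/4)·log₂(1/4) + (1/8)·log₂(1/8)]
  = 0.4238 + 0.5000 + 0.3750
  = 1.2988 bits
H(B) = -[(5/8)·log₂(5/8) + (1/4)·log₂(1/4) + (1/8)·log₂(1/8)]
  = 0.4238 + 0.5000 + 0.3750
  = 1.2988 bits
H(A,B) = -[(5/8)·log₂(5/8) + (1/4)·log₂(1/4) + (1/8)·log₂(1/8)]
  = 0.4238 + 0.5000 + 0.3750
  = 1.2988 bits

I(A;B) = H(A) + H(B) - H(A,B)
  = 1.2988 + 1.2988 - 1.2988
  = 1.2988 bits

I(A;B) = 1.2988 bits > I(U;V) = 0.9887 bits, so (A, B) has the higher mutual information (stronger dependence).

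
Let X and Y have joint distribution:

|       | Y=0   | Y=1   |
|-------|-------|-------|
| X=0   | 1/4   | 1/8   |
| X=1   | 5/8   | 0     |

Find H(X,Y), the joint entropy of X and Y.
H(X,Y) = -Σ P(X,Y) log₂ P(X,Y), summed over the non-zero cells:
H(X,Y) = -[(1/4)·log₂(1/4) + (1/8)·log₂(1/8) + (5/8)·log₂(5/8)]
  = 0.5000 + 0.3750 + 0.4238
  = 1.2988 bits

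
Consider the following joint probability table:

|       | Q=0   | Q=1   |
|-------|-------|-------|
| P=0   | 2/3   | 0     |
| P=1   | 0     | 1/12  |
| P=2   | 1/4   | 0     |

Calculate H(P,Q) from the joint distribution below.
H(P,Q) = -Σ P(P,Q) log₂ P(P,Q), summed over the non-zero cells:
H(P,Q) = -[(2/3)·log₂(2/3) + (1/12)·log₂(1/12) + (1/4)·log₂(1/4)]
  = 0.3900 + 0.2987 + 0.5000
  = 1.1887 bits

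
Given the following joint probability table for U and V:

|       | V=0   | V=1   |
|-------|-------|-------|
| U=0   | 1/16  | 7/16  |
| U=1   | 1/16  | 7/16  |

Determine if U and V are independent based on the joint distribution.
Marginal P(U) (row sums):
  P(U=0) = 1/16 + 7/16 = 1/2
  P(U=1) = 1/16 + 7/16 = 1/2
Marginal P(V) (column sums):
  P(V=0) = 1/16 + 1/16 = 1/8
  P(V=1) = 7/16 + 7/16 = 7/8

U and V are independent iff P(U=i,V=j) = P(U=i)·P(V=j) for every cell.
  P(U=0)·P(V=0) = 1/2 × 1/8 = 1/16 = P(U=0,V=0) ✓
  P(U=0)·P(V=1) = 1/2 × 7/8 = 7/16 = P(U=0,V=1) ✓
  P(U=1)·P(V=0) = 1/2 × 1/8 = 1/16 = P(U=1,V=0) ✓
  P(U=1)·P(V=1) = 1/2 × 7/8 = 7/16 = P(U=1,V=1) ✓

Yes, U and V are independent: every cell factors, so I(U;V) = 0 bits.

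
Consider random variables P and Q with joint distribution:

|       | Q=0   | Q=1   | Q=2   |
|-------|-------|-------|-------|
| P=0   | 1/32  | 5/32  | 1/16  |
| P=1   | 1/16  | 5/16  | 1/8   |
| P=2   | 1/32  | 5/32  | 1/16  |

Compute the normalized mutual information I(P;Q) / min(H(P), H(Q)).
Marginal P(P) (row sums):
  P(P=0) = 1/32 + 5/32 + 1/16 = 1/4
  P(P=1) = 1/16 + 5/16 + 1/8 = 1/2
  P(P=2) = 1/32 + 5/32 + 1/16 = 1/4
Marginal P(Q) (column sums):
  P(Q=0) = 1/32 + 1/16 + 1/32 = 1/8
  P(Q=1) = 5/32 + 5/16 + 5/32 = 5/8
  P(Q=2) = 1/16 + 1/8 + 1/16 = 1/4

H(P) = -[(1/4)·log₂(1/4) + (1/2)·log₂(1/2) + (1/4)·log₂(1/4)]
  = 0.5000 + 0.5000 + 0.5000
  = 1.5000 bits
H(Q) = -[(1/8)·log₂(1/8) + (5/8)·log₂(5/8) + (1/4)·log₂(1/4)]
  = 0.3750 + 0.4238 + 0.5000
  = 1.2988 bits
H(P,Q) = -[(1/32)·log₂(1/32) + (5/32)·log₂(5/32) + (1/16)·log₂(1/16) + (1/16)·log₂(1/16) + (5/16)·log₂(5/16) + (1/8)·log₂(1/8) + (1/32)·log₂(1/32) + (5/32)·log₂(5/32) + (1/16)·log₂(1/16)]
  = 0.1563 + 0.4184 + 0.2500 + 0.2500 + 0.5244 + 0.3750 + 0.1563 + 0.4184 + 0.2500
  = 2.7988 bits

I(P;Q) = H(P) + H(Q) - H(P,Q)
  = 1.5000 + 1.2988 - 2.7988
  = 0.0000 bits

min(H(P), H(Q)) = min(1.5000, 1.2988) = 1.2988 bits
Normalized MI = 0.0000 / 1.2988 = 0.0000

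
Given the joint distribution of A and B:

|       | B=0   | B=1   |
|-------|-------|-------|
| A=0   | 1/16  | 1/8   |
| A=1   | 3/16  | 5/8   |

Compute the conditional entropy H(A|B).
Marginal P(B) (column sums):
  P(B=0) = 1/16 + 3/16 = 1/4
  P(B=1) = 1/8 + 5/8 = 3/4

H(A|B) = -Σ P(A,B)·log₂ P(A|B), where P(A|B) = P(A,B) / P(B)
  (A=0,B=0): P(A|B) = (1/16)/(1/4) = 1/4;  -(1/16)·log₂(1/4) = 0.1250
  (A=0,B=1): P(A|B) = (1/8)/(3/4) = 1/6;  -(1/8)·log₂(1/6) = 0.3231
  (A=1,B=0): P(A|B) = (3/16)/(1/4) = 3/4;  -(3/16)·log₂(3/4) = 0.0778
  (A=1,B=1): P(A|B) = (5/8)/(3/4) = 5/6;  -(5/8)·log₂(5/6) = 0.1644
H(A|B) = 0.1250 + 0.3231 + 0.0778 + 0.1644
  = 0.6903 bits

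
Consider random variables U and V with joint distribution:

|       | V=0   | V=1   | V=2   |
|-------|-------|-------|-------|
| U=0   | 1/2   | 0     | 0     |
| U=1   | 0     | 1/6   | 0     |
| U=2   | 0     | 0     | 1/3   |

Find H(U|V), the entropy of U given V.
Marginal P(V) (column sums):
  P(V=0) = 1/2 + 0 + 0 = 1/2
  P(V=1) = 0 + 1/6 + 0 = 1/6
  P(V=2) = 0 + 0 + 1/3 = 1/3

H(U|V) = -Σ P(U,V)·log₂ P(U|V), where P(U|V) = P(U,V) / P(V)
  (cells with P(U,V) = 0 contribute 0)
  (U=0,V=0): P(U|V) = (1/2)/(1/2) = 1;  -(1/2)·log₂(1) = 0.0000
  (U=1,V=1): P(U|V) = (1/6)/(1/6) = 1;  -(1/6)·log₂(1) = 0.0000
  (U=2,V=2): P(U|V) = (1/3)/(1/3) = 1;  -(1/3)·log₂(1) = 0.0000
H(U|V) = 0.0000 + 0.0000 + 0.0000
  = 0.0000 bits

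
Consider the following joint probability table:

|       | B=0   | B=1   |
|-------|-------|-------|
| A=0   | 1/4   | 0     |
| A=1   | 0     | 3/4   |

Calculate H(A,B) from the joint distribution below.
H(A,B) = -Σ P(A,B) log₂ P(A,B), summed over the non-zero cells:
H(A,B) = -[(1/4)·log₂(1/4) + (3/4)·log₂(3/4)]
  = 0.5000 + 0.3113
  = 0.8113 bits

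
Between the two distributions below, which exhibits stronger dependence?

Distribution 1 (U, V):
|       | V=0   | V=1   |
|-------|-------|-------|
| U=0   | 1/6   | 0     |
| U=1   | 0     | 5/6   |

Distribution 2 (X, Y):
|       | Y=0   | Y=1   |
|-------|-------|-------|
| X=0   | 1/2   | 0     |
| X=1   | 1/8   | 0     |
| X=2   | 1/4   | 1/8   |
Distribution 1 (U, V):
Marginal P(U) (row sums):
  P(U=0) = 1/6 + 0 = 1/6
  P(U=1) = 0 + 5/6 = 5/6
Marginal P(V) (column sums):
  P(V=0) = 1/6 + 0 = 1/6
  P(V=1) = 0 + 5/6 = 5/6

H(U) = -[(1/6)·log₂(1/6) + (5/6)·log₂(5/6)]
  = 0.4308 + 0.2192
  = 0.6500 bits
H(V) = -[(1/6)·log₂(1/6) + (5/6)·log₂(5/6)]
  = 0.4308 + 0.2192
  = 0.6500 bits
H(U,V) = -[(1/6)·log₂(1/6) + (5/6)·log₂(5/6)]
  = 0.4308 + 0.2192
  = 0.6500 bits

I(U;V) = H(U) + H(V) - H(U,V)
  = 0.6500 + 0.6500 - 0.6500
  = 0.6500 bits

Distribution 2 (X, Y):
Marginal P(X) (row sums):
  P(X=0) = 1/2 + 0 = 1/2
  P(X=1) = 1/8 + 0 = 1/8
  P(X=2) = 1/4 + 1/8 = 3/8
Marginal P(Y) (column sums):
  P(Y=0) = 1/2 + 1/8 + 1/4 = 7/8
  P(Y=1) = 0 + 0 + 1/8 = 1/8

H(X) = -[(1/2)·log₂(1/2) + (1/8)·log₂(1/8) + (3/8)·log₂(3/8)]
  = 0.5000 + 0.3750 + 0.5306
  = 1.4056 bits
H(Y) = -[(7/8)·log₂(7/8) + (1/8)·log₂(1/8)]
  = 0.1686 + 0.3750
  = 0.5436 bits
H(X,Y) = -[(1/2)·log₂(1/2) + (1/8)·log₂(1/8) + (1/4)·log₂(1/4) + (1/8)·log₂(1/8)]
  = 0.5000 + 0.3750 + 0.5000 + 0.3750
  = 1.7500 bits

I(X;Y) = H(X) + H(Y) - H(X,Y)
  = 1.4056 + 0.5436 - 1.7500
  = 0.1992 bits

I(U;V) = 0.6500 bits > I(X;Y) = 0.1992 bits, so (U, V) has the higher mutual information (stronger dependence).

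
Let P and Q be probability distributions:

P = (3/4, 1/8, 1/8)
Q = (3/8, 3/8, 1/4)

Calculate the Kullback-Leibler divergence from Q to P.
D(P||Q) = Σ P(i) log₂(P(i)/Q(i))
  i=0: (3/4) × log₂((3/4)/(3/8)) = (3/4) × log₂(2) = 0.7500
  i=1: (1/8) × log₂((1/8)/(3/8)) = (1/8) × log₂(1/3) = -0.1981
  i=2: (1/8) × log₂((1/8)/(1/4)) = (1/8) × log₂(1/2) = -0.1250
D(P||Q) = 0.7500 - 0.1981 - 0.1250
  = 0.4269 bits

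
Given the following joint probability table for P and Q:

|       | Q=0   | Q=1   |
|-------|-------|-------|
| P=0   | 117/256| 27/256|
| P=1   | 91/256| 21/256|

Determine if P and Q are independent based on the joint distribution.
Marginal P(P) (row sums):
  P(P=0) = 117/256 + 27/256 = 9/16
  P(P=1) = 91/256 + 21/256 = 7/16
Marginal P(Q) (column sums):
  P(Q=0) = 117/256 + 91/256 = 13/16
  P(Q=1) = 27/256 + 21/256 = 3/16

P and Q are independent iff P(P=i,Q=j) = P(P=i)·P(Q=j) for every cell.
  P(P=0)·P(Q=0) = 9/16 × 13/16 = 117/256 = P(P=0,Q=0) ✓
  P(P=0)·P(Q=1) = 9/16 × 3/16 = 27/256 = P(P=0,Q=1) ✓
  P(P=1)·P(Q=0) = 7/16 × 13/16 = 91/256 = P(P=1,Q=0) ✓
  P(P=1)·P(Q=1) = 7/16 × 3/16 = 21/256 = P(P=1,Q=1) ✓

Yes, P and Q are independent: every cell factors, so I(P;Q) = 0 bits.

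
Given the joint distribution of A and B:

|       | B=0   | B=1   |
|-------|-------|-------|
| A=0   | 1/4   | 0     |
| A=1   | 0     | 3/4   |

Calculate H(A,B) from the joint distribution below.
H(A,B) = -Σ P(A,B) log₂ P(A,B), summed over the non-zero cells:
H(A,B) = -[(1/4)·log₂(1/4) + (3/4)·log₂(3/4)]
  = 0.5000 + 0.3113
  = 0.8113 bits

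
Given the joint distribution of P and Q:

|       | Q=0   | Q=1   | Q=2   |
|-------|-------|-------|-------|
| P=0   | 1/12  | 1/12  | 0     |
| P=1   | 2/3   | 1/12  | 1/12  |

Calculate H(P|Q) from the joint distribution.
Marginal P(Q) (column sums):
  P(Q=0) = 1/12 + 2/3 = 3/4
  P(Q=1) = 1/12 + 1/12 = 1/6
  P(Q=2) = 0 + 1/12 = 1/12

H(P|Q) = -Σ P(P,Q)·log₂ P(P|Q), where P(P|Q) = P(P,Q) / P(Q)
  (cells with P(P,Q) = 0 contribute 0)
  (P=0,Q=0): P(P|Q) = (1/12)/(3/4) = 1/9;  -(1/12)·log₂(1/9) = 0.2642
  (P=0,Q=1): P(P|Q) = (1/12)/(1/6) = 1/2;  -(1/12)·log₂(1/2) = 0.0833
  (P=1,Q=0): P(P|Q) = (2/3)/(3/4) = 8/9;  -(2/3)·log₂(8/9) = 0.1133
  (P=1,Q=1): P(P|Q) = (1/12)/(1/6) = 1/2;  -(1/12)·log₂(1/2) = 0.0833
  (P=1,Q=2): P(P|Q) = (1/12)/(1/12) = 1;  -(1/12)·log₂(1) = 0.0000
H(P|Q) = 0.2642 + 0.0833 + 0.1133 + 0.0833 + 0.0000
  = 0.5441 bits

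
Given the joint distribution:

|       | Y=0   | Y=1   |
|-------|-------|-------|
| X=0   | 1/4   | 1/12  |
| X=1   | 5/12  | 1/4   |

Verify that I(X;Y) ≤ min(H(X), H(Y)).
Marginal P(X) (row sums):
  P(X=0) = 1/4 + 1/12 = 1/3
  P(X=1) = 5/12 + 1/4 = 2/3
Marginal P(Y) (column sums):
  P(Y=0) = 1/4 + 5/12 = 2/3
  P(Y=1) = 1/12 + 1/4 = 1/3

H(X) = -[(1/3)·log₂(1/3) + (2/3)·log₂(2/3)]
  = 0.5283 + 0.3900
  = 0.9183 bits
H(Y) = -[(2/3)·log₂(2/3) + (1/3)·log₂(1/3)]
  = 0.3900 + 0.5283
  = 0.9183 bits
H(X,Y) = -[(1/4)·log₂(1/4) + (1/12)·log₂(1/12) + (5/12)·log₂(5/12) + (1/4)·log₂(1/4)]
  = 0.5000 + 0.2987 + 0.5263 + 0.5000
  = 1.8250 bits

I(X;Y) = H(X) + H(Y) - H(X,Y)
  = 0.9183 + 0.9183 - 1.8250
  = 0.0116 bits

min(H(X), H(Y)) = min(0.9183, 0.9183) = 0.9183 bits
Since 0.0116 ≤ 0.9183, the bound is satisfied ✓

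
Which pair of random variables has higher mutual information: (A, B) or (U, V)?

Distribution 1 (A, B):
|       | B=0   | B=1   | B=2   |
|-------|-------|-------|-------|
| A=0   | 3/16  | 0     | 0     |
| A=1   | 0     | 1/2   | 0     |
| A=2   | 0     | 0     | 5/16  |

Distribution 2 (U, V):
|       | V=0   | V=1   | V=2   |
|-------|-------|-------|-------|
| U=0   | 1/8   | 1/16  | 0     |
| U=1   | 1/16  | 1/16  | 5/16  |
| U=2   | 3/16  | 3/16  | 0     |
Distribution 1 (A, B):
Marginal P(A) (row sums):
  P(A=0) = 3/16 + 0 + 0 = 3/16
  P(A=1) = 0 + 1/2 + 0 = 1/2
  P(A=2) = 0 + 0 + 5/16 = 5/16
Marginal P(B) (column sums):
  P(B=0) = 3/16 + 0 + 0 = 3/16
  P(B=1) = 0 + 1/2 + 0 = 1/2
  P(B=2) = 0 + 0 + 5/16 = 5/16

H(A) = -[(3/16)·log₂(3/16) + (1/2)·log₂(1/2) + (5/16)·log₂(5/16)]
  = 0.4528 + 0.5000 + 0.5244
  = 1.4772 bits
H(B) = -[(3/16)·log₂(3/16) + (1/2)·log₂(1/2) + (5/16)·log₂(5/16)]
  = 0.4528 + 0.5000 + 0.5244
  = 1.4772 bits
H(A,B) = -[(3/16)·log₂(3/16) + (1/2)·log₂(1/2) + (5/16)·log₂(5/16)]
  = 0.4528 + 0.5000 + 0.5244
  = 1.4772 bits

I(A;B) = H(A) + H(B) - H(A,B)
  = 1.4772 + 1.4772 - 1.4772
  = 1.4772 bits

Distribution 2 (U, V):
Marginal P(U) (row sums):
  P(U=0) = 1/8 + 1/16 + 0 = 3/16
  P(U=1) = 1/16 + 1/16 + 5/16 = 7/16
  P(U=2) = 3/16 + 3/16 + 0 = 3/8
Marginal P(V) (column sums):
  P(V=0) = 1/8 + 1/16 + 3/16 = 3/8
  P(V=1) = 1/16 + 1/16 + 3/16 = 5/16
  P(V=2) = 0 + 5/16 + 0 = 5/16

H(U) = -[(3/16)·log₂(3/16) + (7/16)·log₂(7/16) + (3/8)·log₂(3/8)]
  = 0.4528 + 0.5218 + 0.5306
  = 1.5052 bits
H(V) = -[(3/8)·log₂(3/8) + (5/16)·log₂(5/16) + (5/16)·log₂(5/16)]
  = 0.5306 + 0.5244 + 0.5244
  = 1.5794 bits
H(U,V) = -[(1/8)·log₂(1/8) + (1/16)·log₂(1/16) + (1/16)·log₂(1/16) + (1/16)·log₂(1/16) + (5/16)·log₂(5/16) + (3/16)·log₂(3/16) + (3/16)·log₂(3/16)]
  = 0.3750 + 0.2500 + 0.2500 + 0.2500 + 0.5244 + 0.4528 + 0.4528
  = 2.5550 bits

I(U;V) = H(U) + H(V) - H(U,V)
  = 1.5052 + 1.5794 - 2.5550
  = 0.5296 bits

I(A;B) = 1.4772 bits > I(U;V) = 0.5296 bits, so (A, B) has the higher mutual information (stronger dependence).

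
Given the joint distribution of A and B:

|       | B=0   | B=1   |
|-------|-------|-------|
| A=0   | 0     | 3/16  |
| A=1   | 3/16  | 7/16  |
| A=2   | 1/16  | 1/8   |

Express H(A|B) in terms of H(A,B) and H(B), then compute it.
H(A|B) = H(A,B) - H(B)

Marginal P(B) (column sums):
  P(B=0) = 0 + 3/16 + 1/16 = 1/4
  P(B=1) = 3/16 + 7/16 + 1/8 = 3/4

H(A,B) = -[(3/16)·log₂(3/16) + (3/16)·log₂(3/16) + (7/16)·log₂(7/16) + (1/16)·log₂(1/16) + (1/8)·log₂(1/8)]
  = 0.4528 + 0.4528 + 0.5218 + 0.2500 + 0.3750
  = 2.0524 bits
H(B) = -[(1/4)·log₂(1/4) + (3/4)·log₂(3/4)]
  = 0.5000 + 0.3113
  = 0.8113 bits

H(A|B) = 2.0524 - 0.8113 = 1.2411 bits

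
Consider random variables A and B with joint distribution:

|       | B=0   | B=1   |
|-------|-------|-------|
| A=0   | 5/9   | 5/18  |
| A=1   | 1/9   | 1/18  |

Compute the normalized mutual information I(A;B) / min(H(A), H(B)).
Marginal P(A) (row sums):
  P(A=0) = 5/9 + 5/18 = 5/6
  P(A=1) = 1/9 + 1/18 = 1/6
Marginal P(B) (column sums):
  P(B=0) = 5/9 + 1/9 = 2/3
  P(B=1) = 5/18 + 1/18 = 1/3

H(A) = -[(5/6)·log₂(5/6) + (1/6)·log₂(1/6)]
  = 0.2192 + 0.4308
  = 0.6500 bits
H(B) = -[(2/3)·log₂(2/3) + (1/3)·log₂(1/3)]
  = 0.3900 + 0.5283
  = 0.9183 bits
H(A,B) = -[(5/9)·log₂(5/9) + (5/18)·log₂(5/18) + (1/9)·log₂(1/9) + (1/18)·log₂(1/18)]
  = 0.4711 + 0.5133 + 0.3522 + 0.2317
  = 1.5683 bits

I(A;B) = H(A) + H(B) - H(A,B)
  = 0.6500 + 0.9183 - 1.5683
  = 0.0000 bits

min(H(A), H(B)) = min(0.6500, 0.9183) = 0.6500 bits
Normalized MI = 0.0000 / 0.6500 = 0.0000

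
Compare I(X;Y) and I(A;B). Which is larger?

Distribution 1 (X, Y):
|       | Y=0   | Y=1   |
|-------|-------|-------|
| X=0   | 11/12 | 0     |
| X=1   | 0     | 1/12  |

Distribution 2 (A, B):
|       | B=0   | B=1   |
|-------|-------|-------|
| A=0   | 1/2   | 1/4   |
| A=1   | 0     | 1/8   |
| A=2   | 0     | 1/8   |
Distribution 1 (X, Y):
Marginal P(X) (row sums):
  P(X=0) = 11/12 + 0 = 11/12
  P(X=1) = 0 + 1/12 = 1/12
Marginal P(Y) (column sums):
  P(Y=0) = 11/12 + 0 = 11/12
  P(Y=1) = 0 + 1/12 = 1/12

H(X) = -[(11/12)·log₂(11/12) + (1/12)·log₂(1/12)]
  = 0.1151 + 0.2987
  = 0.4138 bits
H(Y) = -[(11/12)·log₂(11/12) + (1/12)·log₂(1/12)]
  = 0.1151 + 0.2987
  = 0.4138 bits
H(X,Y) = -[(11/12)·log₂(11/12) + (1/12)·log₂(1/12)]
  = 0.1151 + 0.2987
  = 0.4138 bits

I(X;Y) = H(X) + H(Y) - H(X,Y)
  = 0.4138 + 0.4138 - 0.4138
  = 0.4138 bits

Distribution 2 (A, B):
Marginal P(A) (row sums):
  P(A=0) = 1/2 + 1/4 = 3/4
  P(A=1) = 0 + 1/8 = 1/8
  P(A=2) = 0 + 1/8 = 1/8
Marginal P(B) (column sums):
  P(B=0) = 1/2 + 0 + 0 = 1/2
  P(B=1) = 1/4 + 1/8 + 1/8 = 1/2

H(A) = -[(3/4)·log₂(3/4) + (1/8)·log₂(1/8) + (1/8)·log₂(1/8)]
  = 0.3113 + 0.3750 + 0.3750
  = 1.0613 bits
H(B) = -[(1/2)·log₂(1/2) + (1/2)·log₂(1/2)]
  = 0.5000 + 0.5000
  = 1.0000 bits
H(A,B) = -[(1/2)·log₂(1/2) + (1/4)·log₂(1/4) + (1/8)·log₂(1/8) + (1/8)·log₂(1/8)]
  = 0.5000 + 0.5000 + 0.3750 + 0.3750
  = 1.7500 bits

I(A;B) = H(A) + H(B) - H(A,B)
  = 1.0613 + 1.0000 - 1.7500
  = 0.3113 bits

I(X;Y) = 0.4138 bits > I(A;B) = 0.3113 bits, so (X, Y) has the higher mutual information (stronger dependence).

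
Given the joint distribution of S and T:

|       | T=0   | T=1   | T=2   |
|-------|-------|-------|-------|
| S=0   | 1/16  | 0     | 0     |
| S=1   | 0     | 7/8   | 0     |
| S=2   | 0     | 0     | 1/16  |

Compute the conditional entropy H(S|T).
Marginal P(T) (column sums):
  P(T=0) = 1/16 + 0 + 0 = 1/16
  P(T=1) = 0 + 7/8 + 0 = 7/8
  P(T=2) = 0 + 0 + 1/16 = 1/16

H(S|T) = -Σ P(S,T)·log₂ P(S|T), where P(S|T) = P(S,T) / P(T)
  (cells with P(S,T) = 0 contribute 0)
  (S=0,T=0): P(S|T) = (1/16)/(1/16) = 1;  -(1/16)·log₂(1) = 0.0000
  (S=1,T=1): P(S|T) = (7/8)/(7/8) = 1;  -(7/8)·log₂(1) = 0.0000
  (S=2,T=2): P(S|T) = (1/16)/(1/16) = 1;  -(1/16)·log₂(1) = 0.0000
H(S|T) = 0.0000 + 0.0000 + 0.0000
  = 0.0000 bits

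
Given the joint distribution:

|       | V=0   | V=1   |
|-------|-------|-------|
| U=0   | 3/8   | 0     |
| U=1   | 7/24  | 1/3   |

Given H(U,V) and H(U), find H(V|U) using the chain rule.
From the chain rule: H(U,V) = H(U) + H(V|U)
Therefore: H(V|U) = H(U,V) - H(U)

H(U,V) = -[(3/8)·log₂(3/8) + (7/24)·log₂(7/24) + (1/3)·log₂(1/3)]
  = 0.5306 + 0.5185 + 0.5283
  = 1.5774 bits
Marginal P(U) (row sums):
  P(U=0) = 3/8 + 0 = 3/8
  P(U=1) = 7/24 + 1/3 = 5/8
H(U) = -[(3/8)·log₂(3/8) + (5/8)·log₂(5/8)]
  = 0.5306 + 0.4238
  = 0.9544 bits

H(V|U) = 1.5774 - 0.9544 = 0.6230 bits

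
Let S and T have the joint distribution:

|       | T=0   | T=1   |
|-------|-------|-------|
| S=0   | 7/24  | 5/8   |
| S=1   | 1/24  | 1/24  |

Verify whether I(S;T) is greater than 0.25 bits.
Marginal P(S) (row sums):
  P(S=0) = 7/24 + 5/8 = 11/12
  P(S=1) = 1/24 + 1/24 = 1/12
Marginal P(T) (column sums):
  P(T=0) = 7/24 + 1/24 = 1/3
  P(T=1) = 5/8 + 1/24 = 2/3

H(S) = -[(11/12)·log₂(11/12) + (1/12)·log₂(1/12)]
  = 0.1151 + 0.2987
  = 0.4138 bits
H(T) = -[(1/3)·log₂(1/3) + (2/3)·log₂(2/3)]
  = 0.5283 + 0.3900
  = 0.9183 bits
H(S,T) = -[(7/24)·log₂(7/24) + (5/8)·log₂(5/8) + (1/24)·log₂(1/24) + (1/24)·log₂(1/24)]
  = 0.5185 + 0.4238 + 0.1910 + 0.1910
  = 1.3243 bits

I(S;T) = H(S) + H(T) - H(S,T)
  = 0.4138 + 0.9183 - 1.3243
  = 0.0078 bits

No. I(S;T) = 0.0078 bits, which is ≤ 0.25 bits.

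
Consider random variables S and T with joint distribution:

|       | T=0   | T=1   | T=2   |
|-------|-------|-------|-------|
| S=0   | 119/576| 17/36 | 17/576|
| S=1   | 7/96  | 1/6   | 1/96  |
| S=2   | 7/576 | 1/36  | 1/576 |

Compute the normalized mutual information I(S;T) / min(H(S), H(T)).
Marginal P(S) (row sums):
  P(S=0) = 119/576 + 17/36 + 17/576 = 17/24
  P(S=1) = 7/96 + 1/6 + 1/96 = 1/4
  P(S=2) = 7/576 + 1/36 + 1/576 = 1/24
Marginal P(T) (column sums):
  P(T=0) = 119/576 + 7/96 + 7/576 = 7/24
  P(T=1) = 17/36 + 1/6 + 1/36 = 2/3
  P(T=2) = 17/576 + 1/96 + 1/576 = 1/24

H(S) = -[(17/24)·log₂(17/24) + (1/4)·log₂(1/4) + (1/24)·log₂(1/24)]
  = 0.3524 + 0.5000 + 0.1910
  = 1.0434 bits
H(T) = -[(7/24)·log₂(7/24) + (2/3)·log₂(2/3) + (1/24)·log₂(1/24)]
  = 0.5185 + 0.3900 + 0.1910
  = 1.0995 bits
H(S,T) = -[(119/576)·log₂(119/576) + (17/36)·log₂(17/36) + (17/576)·log₂(17/576) + (7/96)·log₂(7/96) + (1/6)·log₂(1/6) + (1/96)·log₂(1/96) + (7/576)·log₂(7/576) + (1/36)·log₂(1/36) + (1/576)·log₂(1/576)]
  = 0.4700 + 0.5112 + 0.1500 + 0.2755 + 0.4308 + 0.0686 + 0.0773 + 0.1436 + 0.0159
  = 2.1429 bits

I(S;T) = H(S) + H(T) - H(S,T)
  = 1.0434 + 1.0995 - 2.1429
  = 0.0000 bits

min(H(S), H(T)) = min(1.0434, 1.0995) = 1.0434 bits
Normalized MI = 0.0000 / 1.0434 = 0.0000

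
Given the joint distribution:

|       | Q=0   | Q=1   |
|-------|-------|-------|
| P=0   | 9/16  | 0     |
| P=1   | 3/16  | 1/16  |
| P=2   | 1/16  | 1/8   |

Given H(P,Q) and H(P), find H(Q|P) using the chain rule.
From the chain rule: H(P,Q) = H(P) + H(Q|P)
Therefore: H(Q|P) = H(P,Q) - H(P)

H(P,Q) = -[(9/16)·log₂(9/16) + (3/16)·log₂(3/16) + (1/16)·log₂(1/16) + (1/16)·log₂(1/16) + (1/8)·log₂(1/8)]
  = 0.4669 + 0.4528 + 0.2500 + 0.2500 + 0.3750
  = 1.7947 bits
Marginal P(P) (row sums):
  P(P=0) = 9/16 + 0 = 9/16
  P(P=1) = 3/16 + 1/16 = 1/4
  P(P=2) = 1/16 + 1/8 = 3/16
H(P) = -[(9/16)·log₂(9/16) + (1/4)·log₂(1/4) + (3/16)·log₂(3/16)]
  = 0.4669 + 0.5000 + 0.4528
  = 1.4197 bits

H(Q|P) = 1.7947 - 1.4197 = 0.3750 bits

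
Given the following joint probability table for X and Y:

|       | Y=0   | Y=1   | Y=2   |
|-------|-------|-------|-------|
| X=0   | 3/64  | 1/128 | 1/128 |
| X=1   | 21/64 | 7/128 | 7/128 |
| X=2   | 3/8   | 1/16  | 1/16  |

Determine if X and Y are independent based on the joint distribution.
Marginal P(X) (row sums):
  P(X=0) = 3/64 + 1/128 + 1/128 = 1/16
  P(X=1) = 21/64 + 7/128 + 7/128 = 7/16
  P(X=2) = 3/8 + 1/16 + 1/16 = 1/2
Marginal P(Y) (column sums):
  P(Y=0) = 3/64 + 21/64 + 3/8 = 3/4
  P(Y=1) = 1/128 + 7/128 + 1/16 = 1/8
  P(Y=2) = 1/128 + 7/128 + 1/16 = 1/8

X and Y are independent iff P(X=i,Y=j) = P(X=i)·P(Y=j) for every cell.
  P(X=0)·P(Y=0) = 1/16 × 3/4 = 3/64 = P(X=0,Y=0) ✓
  P(X=0)·P(Y=1) = 1/16 × 1/8 = 1/128 = P(X=0,Y=1) ✓
  P(X=0)·P(Y=2) = 1/16 × 1/8 = 1/128 = P(X=0,Y=2) ✓
  P(X=1)·P(Y=0) = 7/16 × 3/4 = 21/64 = P(X=1,Y=0) ✓
  P(X=1)·P(Y=1) = 7/16 × 1/8 = 7/128 = P(X=1,Y=1) ✓
  P(X=1)·P(Y=2) = 7/16 × 1/8 = 7/128 = P(X=1,Y=2) ✓
  P(X=2)·P(Y=0) = 1/2 × 3/4 = 3/8 = P(X=2,Y=0) ✓
  P(X=2)·P(Y=1) = 1/2 × 1/8 = 1/16 = P(X=2,Y=1) ✓
  P(X=2)·P(Y=2) = 1/2 × 1/8 = 1/16 = P(X=2,Y=2) ✓

Yes, X and Y are independent: every cell factors, so I(X;Y) = 0 bits.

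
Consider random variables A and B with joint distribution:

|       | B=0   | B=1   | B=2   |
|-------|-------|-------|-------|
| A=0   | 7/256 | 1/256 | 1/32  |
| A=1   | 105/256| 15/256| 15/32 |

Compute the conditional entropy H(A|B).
Marginal P(B) (column sums):
  P(B=0) = 7/256 + 105/256 = 7/16
  P(B=1) = 1/256 + 15/256 = 1/16
  P(B=2) = 1/32 + 15/32 = 1/2

H(A|B) = -Σ P(A,B)·log₂ P(A|B), where P(A|B) = P(A,B) / P(B)
  (A=0,B=0): P(A|B) = (7/256)/(7/16) = 1/16;  -(7/256)·log₂(1/16) = 0.1094
  (A=0,B=1): P(A|B) = (1/256)/(1/16) = 1/16;  -(1/256)·log₂(1/16) = 0.0156
  (A=0,B=2): P(A|B) = (1/32)/(1/2) = 1/16;  -(1/32)·log₂(1/16) = 0.1250
  (A=1,B=0): P(A|B) = (105/256)/(7/16) = 15/16;  -(105/256)·log₂(15/16) = 0.0382
  (A=1,B=1): P(A|B) = (15/256)/(1/16) = 15/16;  -(15/256)·log₂(15/16) = 0.0055
  (A=1,B=2): P(A|B) = (15/32)/(1/2) = 15/16;  -(15/32)·log₂(15/16) = 0.0436
H(A|B) = 0.1094 + 0.0156 + 0.1250 + 0.0382 + 0.0055 + 0.0436
  = 0.3373 bits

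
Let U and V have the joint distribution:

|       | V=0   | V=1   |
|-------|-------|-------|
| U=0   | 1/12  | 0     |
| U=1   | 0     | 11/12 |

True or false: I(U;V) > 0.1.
Marginal P(U) (row sums):
  P(U=0) = 1/12 + 0 = 1/12
  P(U=1) = 0 + 11/12 = 11/12
Marginal P(V) (column sums):
  P(V=0) = 1/12 + 0 = 1/12
  P(V=1) = 0 + 11/12 = 11/12

H(U) = -[(1/12)·log₂(1/12) + (11/12)·log₂(11/12)]
  = 0.2987 + 0.1151
  = 0.4138 bits
H(V) = -[(1/12)·log₂(1/12) + (11/12)·log₂(11/12)]
  = 0.2987 + 0.1151
  = 0.4138 bits
H(U,V) = -[(1/12)·log₂(1/12) + (11/12)·log₂(11/12)]
  = 0.2987 + 0.1151
  = 0.4138 bits

I(U;V) = H(U) + H(V) - H(U,V)
  = 0.4138 + 0.4138 - 0.4138
  = 0.4138 bits

True. I(U;V) = 0.4138 bits, which is > 0.1 bits.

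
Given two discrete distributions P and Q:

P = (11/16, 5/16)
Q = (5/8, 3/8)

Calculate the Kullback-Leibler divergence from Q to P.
D(P||Q) = Σ P(i) log₂(P(i)/Q(i))
  i=0: (11/16) × log₂((11/16)/(5/8)) = (11/16) × log₂(11/10) = 0.0945
  i=1: (5/16) × log₂((5/16)/(3/8)) = (5/16) × log₂(5/6) = -0.0822
D(P||Q) = 0.0945 - 0.0822
  = 0.0123 bits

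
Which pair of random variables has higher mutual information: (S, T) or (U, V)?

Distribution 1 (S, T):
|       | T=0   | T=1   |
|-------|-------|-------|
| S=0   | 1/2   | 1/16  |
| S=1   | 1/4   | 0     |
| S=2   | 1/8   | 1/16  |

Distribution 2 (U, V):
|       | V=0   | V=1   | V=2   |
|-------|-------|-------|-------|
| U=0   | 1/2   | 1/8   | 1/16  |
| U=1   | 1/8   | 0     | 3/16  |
Distribution 1 (S, T):
Marginal P(S) (row sums):
  P(S=0) = 1/2 + 1/16 = 9/16
  P(S=1) = 1/4 + 0 = 1/4
  P(S=2) = 1/8 + 1/16 = 3/16
Marginal P(T) (column sums):
  P(T=0) = 1/2 + 1/4 + 1/8 = 7/8
  P(T=1) = 1/16 + 0 + 1/16 = 1/8

H(S) = -[(9/16)·log₂(9/16) + (1/4)·log₂(1/4) + (3/16)·log₂(3/16)]
  = 0.4669 + 0.5000 + 0.4528
  = 1.4197 bits
H(T) = -[(7/8)·log₂(7/8) + (1/8)·log₂(1/8)]
  = 0.1686 + 0.3750
  = 0.5436 bits
H(S,T) = -[(1/2)·log₂(1/2) + (1/16)·log₂(1/16) + (1/4)·log₂(1/4) + (1/8)·log₂(1/8) + (1/16)·log₂(1/16)]
  = 0.5000 + 0.2500 + 0.5000 + 0.3750 + 0.2500
  = 1.8750 bits

I(S;T) = H(S) + H(T) - H(S,T)
  = 1.4197 + 0.5436 - 1.8750
  = 0.0883 bits

Distribution 2 (U, V):
Marginal P(U) (row sums):
  P(U=0) = 1/2 + 1/8 + 1/16 = 11/16
  P(U=1) = 1/8 + 0 + 3/16 = 5/16
Marginal P(V) (column sums):
  P(V=0) = 1/2 + 1/8 = 5/8
  P(V=1) = 1/8 + 0 = 1/8
  P(V=2) = 1/16 + 3/16 = 1/4

H(U) = -[(11/16)·log₂(11/16) + (5/16)·log₂(5/16)]
  = 0.3716 + 0.5244
  = 0.8960 bits
H(V) = -[(5/8)·log₂(5/8) + (1/8)·log₂(1/8) + (1/4)·log₂(1/4)]
  = 0.4238 + 0.3750 + 0.5000
  = 1.2988 bits
H(U,V) = -[(1/2)·log₂(1/2) + (1/8)·log₂(1/8) + (1/16)·log₂(1/16) + (1/8)·log₂(1/8) + (3/16)·log₂(3/16)]
  = 0.5000 + 0.3750 + 0.2500 + 0.3750 + 0.4528
  = 1.9528 bits

I(U;V) = H(U) + H(V) - H(U,V)
  = 0.8960 + 1.2988 - 1.9528
  = 0.2420 bits

I(U;V) = 0.2420 bits > I(S;T) = 0.0883 bits, so (U, V) has the higher mutual information (stronger dependence).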